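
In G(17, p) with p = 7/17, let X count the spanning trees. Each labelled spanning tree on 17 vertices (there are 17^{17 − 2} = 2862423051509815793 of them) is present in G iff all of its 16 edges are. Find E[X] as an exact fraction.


K_17 has 17^{17 − 2} = 2862423051509815793 labelled spanning trees.
For each such spanning tree H, let X_H = 1 if all 16 edges of H are present in G. Then P[X_H = 1] = p^{16} = (7/17)^{16} = 33232930569601/48661191875666868481.
Summing the indicators: E[X] = Σ_H E[X_H] = 2862423051509815793 · p^{16} = 2862423051509815793 · 33232930569601/48661191875666868481 = 33232930569601/17.
Numerically: E[X] ≈ 1.955e+12.

E[X] = 2862423051509815793 · (7/17)^{16} = 33232930569601/17 ≈ 1.955e+12.


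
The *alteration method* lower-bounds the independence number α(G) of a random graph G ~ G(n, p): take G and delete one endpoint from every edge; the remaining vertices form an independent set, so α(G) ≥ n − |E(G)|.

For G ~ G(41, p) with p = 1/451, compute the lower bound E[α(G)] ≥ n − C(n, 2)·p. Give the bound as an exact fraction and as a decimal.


E[|E(G)|] = C(41, 2)·p = 820 · (1/451) = 20/11.
E[α(G)] ≥ n − E[|E(G)|] = 41 − 20/11 = 431/11.
Numerically: ≈ 39.1818.
(This is only a lower bound; the true E[α(G)] may be larger.)

E[α(G)] ≥ 431/11 ≈ 39.1818.


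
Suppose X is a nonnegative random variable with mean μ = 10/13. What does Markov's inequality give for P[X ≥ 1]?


μ = E[X] = 10/13, a = 1.
Markov: P[X ≥ 1] ≤ μ/a = (10/13)/1 = 10/13.
Numerically: ≈ 0.7692.
(Since a = 1 > μ = 0.7692, the bound 10/13 is < 1 and informative.)

P[X ≥ 1] ≤ 10/13 ≈ 0.7692.


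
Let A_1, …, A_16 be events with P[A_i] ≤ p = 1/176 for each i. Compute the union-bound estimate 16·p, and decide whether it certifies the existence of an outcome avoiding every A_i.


Union bound: P[∪_{i=1}^{16} A_i] ≤ Σ_i P[A_i] ≤ 16·p = 16·(1/176) = 1/11.
Numerically: 1/11 ≈ 0.09091.
Is 1/11 < 1? YES.
Since P[∪ A_i] ≤ 1/11 < 1, the complement has P[∩ A_i^c] ≥ 1 − 1/11 = 10/11 > 0, so some outcome avoids every A_i.

16·p = 1/11 ≈ 0.09091; existence CERTIFIED by the union bound.


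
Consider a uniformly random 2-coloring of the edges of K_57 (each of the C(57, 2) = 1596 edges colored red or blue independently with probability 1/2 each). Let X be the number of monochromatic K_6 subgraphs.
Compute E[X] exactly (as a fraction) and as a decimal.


Let X = Σ_S X_S over the C(57, 6) = 36288252 subsets S of size 6, where X_S = 1 if the K_6 on S is monochromatic.
For a fixed S, the K_6 on S has C(6, 2) = 15 edges. P[all 15 edges red] = (1/2)^15, and likewise for blue, so P[monochromatic] = 2·(1/2)^15 = 2^{1 − 15} = 1/16384.
Summing: E[X] = C(57, 6) · 2^{1 − 15} = 36288252 · 1/16384 = 9072063/4096.
Numerically: E[X] ≈ 2214.85913.

E[X] = C(57,6)·2^(1−C(6,2)) = 9072063/4096 ≈ 2214.85913.


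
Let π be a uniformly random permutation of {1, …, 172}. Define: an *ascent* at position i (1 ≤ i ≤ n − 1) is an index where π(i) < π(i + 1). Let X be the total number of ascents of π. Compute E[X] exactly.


Write X = Σ X_I over i = 1, …, 171, with X_I the indicator of one ascent.
There are 171 indicators.
For each fixed i, the pair (π(i), π(i+1)) is a uniformly random ordered pair of distinct values from {1, …, 172}; by symmetry P[π(i) < π(i+1)] = 1/2.
By linearity: E[X] = 171 · (1/2) = (172 − 1) · (1/2) = 171/2 ≈ 85.500000.

E[X] = 171/2 = 85.500000.


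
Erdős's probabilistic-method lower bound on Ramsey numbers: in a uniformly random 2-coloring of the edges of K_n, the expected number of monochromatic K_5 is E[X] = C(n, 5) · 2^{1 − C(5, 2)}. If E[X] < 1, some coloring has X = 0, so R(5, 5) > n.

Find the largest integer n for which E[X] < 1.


We need C(n, 5) · 2^{1 − 10} < 1, i.e. C(n, 5) < 2^{10 − 1} = 512.
Check values of n near the boundary:
  n = 5: C(5, 5) = 1; 1 < 512? YES
  n = 6: C(6, 5) = 6; 6 < 512? YES
  n = 7: C(7, 5) = 21; 21 < 512? YES
  n = 8: C(8, 5) = 56; 56 < 512? YES
  n = 9: C(9, 5) = 126; 126 < 512? YES
  n = 10: C(10, 5) = 252; 252 < 512? YES
  n = 11: C(11, 5) = 462; 462 < 512? YES
  n = 12: C(12, 5) = 792; 792 < 512? NO
The largest n with C(n, 5) < 512 is n = 11 (where E[X] = 231/256 ≈ 0.90234). Hence R(5, 5) > 11, i.e. R(5, 5) ≥ 12.

Largest n = 11; hence R(5, 5) > 11.


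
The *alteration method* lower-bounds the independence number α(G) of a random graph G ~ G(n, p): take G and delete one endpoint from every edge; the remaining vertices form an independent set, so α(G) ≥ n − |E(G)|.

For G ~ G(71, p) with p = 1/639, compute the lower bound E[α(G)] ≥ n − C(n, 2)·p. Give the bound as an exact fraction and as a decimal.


E[|E(G)|] = C(71, 2)·p = 2485 · (1/639) = 35/9.
E[α(G)] ≥ n − E[|E(G)|] = 71 − 35/9 = 604/9.
Numerically: ≈ 67.111.
(This is only a lower bound; the true E[α(G)] may be larger.)

E[α(G)] ≥ 604/9 ≈ 67.111.


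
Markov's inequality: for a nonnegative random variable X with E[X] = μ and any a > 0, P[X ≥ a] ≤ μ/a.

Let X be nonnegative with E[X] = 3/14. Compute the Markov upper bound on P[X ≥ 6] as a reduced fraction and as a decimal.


μ = E[X] = 3/14, a = 6.
Markov: P[X ≥ 6] ≤ μ/a = (3/14)/6 = 1/28.
Numerically: ≈ 0.036.
(Since a = 6 > μ = 0.214, the bound 1/28 is < 1 and informative.)

P[X ≥ 6] ≤ 1/28 ≈ 0.036.


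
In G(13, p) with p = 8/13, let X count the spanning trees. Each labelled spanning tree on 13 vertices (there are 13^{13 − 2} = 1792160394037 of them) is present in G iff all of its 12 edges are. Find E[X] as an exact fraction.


K_13 has 13^{13 − 2} = 1792160394037 labelled spanning trees.
For each such spanning tree H, let X_H = 1 if all 12 edges of H are present in G. Then P[X_H = 1] = p^{12} = (8/13)^{12} = 68719476736/23298085122481.
By linearity of expectation: E[X] = Σ_H E[X_H] = 1792160394037 · p^{12} = 1792160394037 · 68719476736/23298085122481 = 68719476736/13.
Numerically: E[X] ≈ 5.29e+09.

E[X] = 1792160394037 · (8/13)^{12} = 68719476736/13 ≈ 5.29e+09.


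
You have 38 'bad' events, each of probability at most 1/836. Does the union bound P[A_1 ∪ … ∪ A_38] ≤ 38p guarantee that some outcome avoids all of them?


Union bound: P[∪_{i=1}^{38} A_i] ≤ Σ_i P[A_i] ≤ 38·p = 38·(1/836) = 1/22.
Numerically: 1/22 ≈ 0.0455.
Is 1/22 < 1? YES.
Since P[∪ A_i] ≤ 1/22 < 1, the complement has P[∩ A_i^c] ≥ 1 − 1/22 = 21/22 > 0, so some outcome avoids every A_i.

38·p = 1/22 ≈ 0.0455; existence CERTIFIED by the union bound.


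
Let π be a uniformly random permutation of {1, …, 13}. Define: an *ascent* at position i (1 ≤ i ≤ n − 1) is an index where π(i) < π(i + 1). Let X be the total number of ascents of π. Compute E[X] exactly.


Write X = Σ X_I over i = 1, …, 12, with X_I the indicator of one ascent.
There are 12 indicators.
For each fixed i, the pair (π(i), π(i+1)) is a uniformly random ordered pair of distinct values from {1, …, 13}; by symmetry P[π(i) < π(i+1)] = 1/2.
By linearity: E[X] = 12 · (1/2) = (13 − 1) · (1/2) = 6 ≈ 6.000000.

E[X] = 6 = 6.000000.


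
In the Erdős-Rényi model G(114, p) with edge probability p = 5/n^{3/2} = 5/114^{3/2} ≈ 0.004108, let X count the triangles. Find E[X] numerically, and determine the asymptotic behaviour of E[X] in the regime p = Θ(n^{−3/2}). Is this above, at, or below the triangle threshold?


Number of potential triangles: C(114, 3) = 240464.
Each occurs with probability p³ ≈ (0.004108)³ ≈ 6.931675e-08.
By linearity: E[X] = C(114, 3)·p³ ≈ 240464 · 6.931675e-08 ≈ 0.0167.
Since α = 3/2 > 1, p = c/n^{3/2} = o(1/n) is below the triangle threshold p ~ 1/n. Asymptotically E[X] ~ (c³/6)·n^{3(1−α)} = (5³/6)·n^{-1.5} → 0, so by Markov's inequality G has no triangles w.h.p.

E[X] ≈ 0.0167; in regime p = Θ(1/n^{3/2}) E[X] tends to 0 (below the triangle threshold p ~ 1/n).


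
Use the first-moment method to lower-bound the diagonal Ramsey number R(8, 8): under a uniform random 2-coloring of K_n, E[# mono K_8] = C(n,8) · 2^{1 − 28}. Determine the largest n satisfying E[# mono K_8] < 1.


We need C(n, 8) · 2^{1 − 28} < 1, i.e. C(n, 8) < 2^{28 − 1} = 134217728.
Check values of n near the boundary:
  n = 39: C(39, 8) = 61523748; 61523748 < 134217728? YES
  n = 40: C(40, 8) = 76904685; 76904685 < 134217728? YES
  n = 41: C(41, 8) = 95548245; 95548245 < 134217728? YES
  n = 42: C(42, 8) = 118030185; 118030185 < 134217728? YES
  n = 43: C(43, 8) = 145008513; 145008513 < 134217728? NO
  n = 44: C(44, 8) = 177232627; 177232627 < 134217728? NO
The largest n with C(n, 8) < 134217728 is n = 42 (where E[X] = 118030185/134217728 ≈ 0.8793934). Hence R(8, 8) > 42, i.e. R(8, 8) ≥ 43.

Largest n = 42; hence R(8, 8) > 42.


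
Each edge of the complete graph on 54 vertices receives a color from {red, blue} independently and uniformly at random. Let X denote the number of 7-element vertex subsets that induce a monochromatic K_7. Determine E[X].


Let X = Σ_S X_S over the C(54, 7) = 177100560 subsets S of size 7, where X_S = 1 if the K_7 on S is monochromatic.
For a fixed S, the K_7 on S has C(7, 2) = 21 edges. P[all 21 edges red] = (1/2)^21, and likewise for blue, so P[monochromatic] = 2·(1/2)^21 = 2^{1 − 21} = 1/1048576.
Summing: E[X] = C(54, 7) · 2^{1 − 21} = 177100560 · 1/1048576 = 11068785/65536.
Numerically: E[X] ≈ 168.8963.

E[X] = C(54,7)·2^(1−C(7,2)) = 11068785/65536 ≈ 168.8963.


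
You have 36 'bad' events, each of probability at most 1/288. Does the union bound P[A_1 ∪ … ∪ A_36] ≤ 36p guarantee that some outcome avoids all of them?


Union bound: P[∪_{i=1}^{36} A_i] ≤ Σ_i P[A_i] ≤ 36·p = 36·(1/288) = 1/8.
Numerically: 1/8 ≈ 0.12500.
Is 1/8 < 1? YES.
Since P[∪ A_i] ≤ 1/8 < 1, the complement has P[∩ A_i^c] ≥ 1 − 1/8 = 7/8 > 0, so some outcome avoids every A_i.

36·p = 1/8 ≈ 0.12500; existence CERTIFIED by the union bound.


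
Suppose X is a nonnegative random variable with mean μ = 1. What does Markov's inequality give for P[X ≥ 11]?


μ = E[X] = 1, a = 11.
Markov: P[X ≥ 11] ≤ μ/a = (1)/11 = 1/11.
Numerically: ≈ 0.0909.
(Since a = 11 > μ = 1.0000, the bound 1/11 is < 1 and informative.)

P[X ≥ 11] ≤ 1/11 ≈ 0.0909.


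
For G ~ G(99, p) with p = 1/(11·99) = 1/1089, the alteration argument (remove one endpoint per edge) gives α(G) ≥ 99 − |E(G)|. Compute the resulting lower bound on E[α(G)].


E[|E(G)|] = C(99, 2)·p = 4851 · (1/1089) = 49/11.
E[α(G)] ≥ n − E[|E(G)|] = 99 − 49/11 = 1040/11.
Numerically: ≈ 94.545455.
(This is only a lower bound; the true E[α(G)] may be larger.)

E[α(G)] ≥ 1040/11 ≈ 94.545455.


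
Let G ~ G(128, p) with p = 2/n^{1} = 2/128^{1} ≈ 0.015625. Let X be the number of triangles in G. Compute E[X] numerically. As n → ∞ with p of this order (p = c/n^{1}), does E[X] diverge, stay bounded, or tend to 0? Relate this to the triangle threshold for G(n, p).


Number of potential triangles: C(128, 3) = 341376.
Each occurs with probability p³ ≈ (0.015625)³ ≈ 3.81469727e-06.
By linearity: E[X] = C(128, 3)·p³ ≈ 341376 · 3.81469727e-06 ≈ 1.302246.
Here α = 1, so p = 2/n is exactly at the triangle threshold p ~ 1/n. Asymptotically E[X] → c³/6 = 2³/6 = 4/3 ≈ 1.333333, a bounded constant. In this regime the triangle count is asymptotically Poisson(c³/6).

E[X] ≈ 1.302246; in regime p = Θ(1/n^{1}) E[X] stays bounded (at the triangle threshold p ~ 1/n).


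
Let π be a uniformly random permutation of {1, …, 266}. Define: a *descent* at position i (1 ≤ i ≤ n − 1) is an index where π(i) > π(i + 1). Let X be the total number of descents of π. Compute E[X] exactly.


Write X = Σ X_I over i = 1, …, 265, with X_I the indicator of one descent.
There are 265 indicators.
For each fixed i, the pair (π(i), π(i+1)) is a uniformly random ordered pair of distinct values from {1, …, 266}; by symmetry P[π(i) > π(i+1)] = 1/2.
By linearity: E[X] = 265 · (1/2) = (266 − 1) · (1/2) = 265/2 ≈ 132.500.

E[X] = 265/2 = 132.500.


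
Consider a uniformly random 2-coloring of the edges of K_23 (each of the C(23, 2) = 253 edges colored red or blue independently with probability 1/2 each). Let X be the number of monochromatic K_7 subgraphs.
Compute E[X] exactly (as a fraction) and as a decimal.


Let X = Σ_S X_S over the C(23, 7) = 245157 subsets S of size 7, where X_S = 1 if the K_7 on S is monochromatic.
For a fixed S, the K_7 on S has C(7, 2) = 21 edges. P[all 21 edges red] = (1/2)^21, and likewise for blue, so P[monochromatic] = 2·(1/2)^21 = 2^{1 − 21} = 1/1048576.
Summing: E[X] = C(23, 7) · 2^{1 − 21} = 245157 · 1/1048576 = 245157/1048576.
Numerically: E[X] ≈ 0.23380.

E[X] = C(23,7)·2^(1−C(7,2)) = 245157/1048576 ≈ 0.23380.


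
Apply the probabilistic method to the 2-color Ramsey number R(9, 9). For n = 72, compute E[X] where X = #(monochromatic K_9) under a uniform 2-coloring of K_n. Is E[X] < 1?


E[X] = C(72, 9) · 2^{1 − 36} = 85113005120 · 2^{−35} = 85113005120/34359738368.
As a reduced fraction: E[X] = 1329890705/536870912 ≈ 2.47711.
Is E[X] < 1? NO.
Since E[X] ≥ 1, the first-moment bound is inconclusive at n = 72; it does NOT by itself certify R(9, 9) > 72.

E[X] = 1329890705/536870912 ≈ 2.47711; E[X] ≥ 1; first-moment method inconclusive here.


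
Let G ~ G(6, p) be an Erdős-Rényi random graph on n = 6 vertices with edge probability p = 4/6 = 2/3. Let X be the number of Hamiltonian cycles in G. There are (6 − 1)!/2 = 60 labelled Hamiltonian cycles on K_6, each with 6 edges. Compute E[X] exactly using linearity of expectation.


K_6 has (6 − 1)!/2 = 60 labelled Hamiltonian cycles.
For each such Hamiltonian cycle H, let X_H = 1 if all 6 edges of H are present in G. Then P[X_H = 1] = p^{6} = (2/3)^{6} = 64/729.
By linearity of expectation: E[X] = Σ_H E[X_H] = 60 · p^{6} = 60 · 64/729 = 1280/243.
Numerically: E[X] ≈ 5.27.

E[X] = 60 · (2/3)^{6} = 1280/243 ≈ 5.27.


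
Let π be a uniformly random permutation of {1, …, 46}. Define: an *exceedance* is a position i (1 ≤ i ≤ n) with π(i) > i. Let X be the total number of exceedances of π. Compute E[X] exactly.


Write X = Σ_{i=1}^{46} X_i, where X_i = 1_{π(i) > i}.
For each fixed i, π(i) is uniform over {1, …, 46} (marginal of a uniform permutation), so P[π(i) > i] = (n − i)/n. Summing: Σ_{i=1}^{46} (n − i)/n = (0 + 1 + … + 45)/46 = 46(46 − 1)/(2·46) = (46 − 1)/2.
Hence E[X] = Σ_{i=1}^{46} (46 − i)/46 = 45/2 ≈ 22.500.

E[X] = 45/2 = 22.500.


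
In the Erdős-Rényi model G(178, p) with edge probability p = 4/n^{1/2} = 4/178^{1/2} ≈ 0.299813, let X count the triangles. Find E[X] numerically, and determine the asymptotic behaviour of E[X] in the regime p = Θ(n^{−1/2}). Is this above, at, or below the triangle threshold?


Number of potential triangles: C(178, 3) = 924176.
Each occurs with probability p³ ≈ (0.299813)³ ≈ 2.69494540e-02.
By linearity: E[X] = C(178, 3)·p³ ≈ 924176 · 2.69494540e-02 ≈ 24906.038587.
Since α = 1/2 < 1, p = c/n^{1/2} ≫ 1/n is above the triangle threshold p ~ 1/n. Asymptotically E[X] ~ (c³/6)·n^{3(1−α)} = (4³/6)·n^{1.5} → ∞; triangles are abundant w.h.p.

E[X] ≈ 24906.038587; in regime p = Θ(1/n^{1/2}) E[X] diverges (above the triangle threshold p ~ 1/n).


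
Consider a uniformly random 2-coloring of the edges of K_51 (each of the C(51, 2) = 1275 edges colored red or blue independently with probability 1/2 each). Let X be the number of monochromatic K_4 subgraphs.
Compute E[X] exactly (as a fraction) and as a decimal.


Let X = Σ_S X_S over the C(51, 4) = 249900 subsets S of size 4, where X_S = 1 if the K_4 on S is monochromatic.
For a fixed S, the K_4 on S has C(4, 2) = 6 edges. P[all 6 edges red] = (1/2)^6, and likewise for blue, so P[monochromatic] = 2·(1/2)^6 = 2^{1 − 6} = 1/32.
By linearity: E[X] = C(51, 4) · 2^{1 − 6} = 249900 · 1/32 = 62475/8.
Numerically: E[X] ≈ 7809.375.

E[X] = C(51,4)·2^(1−C(4,2)) = 62475/8 ≈ 7809.375.


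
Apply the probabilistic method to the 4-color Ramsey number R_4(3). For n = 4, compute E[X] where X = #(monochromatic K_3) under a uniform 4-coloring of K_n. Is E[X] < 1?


E[X] = C(4, 3) · 4^{1 − 3} = 4 · 4^{−2} = 4/16.
As a reduced fraction: E[X] = 1/4 ≈ 0.250.
Is E[X] < 1? YES.
Since E[X] < 1, there exists a 4-coloring of K_{4} with no monochromatic K_3; hence R_4(3) > 4.

E[X] = 1/4 ≈ 0.250; E[X] < 1, so R_4(3) > 4.


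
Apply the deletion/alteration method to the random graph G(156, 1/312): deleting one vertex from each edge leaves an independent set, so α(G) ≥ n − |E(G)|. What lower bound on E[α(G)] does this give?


E[|E(G)|] = C(156, 2)·p = 12090 · (1/312) = 155/4.
E[α(G)] ≥ n − E[|E(G)|] = 156 − 155/4 = 469/4.
Numerically: ≈ 117.2500.
(This is only a lower bound; the true E[α(G)] may be larger.)

E[α(G)] ≥ 469/4 ≈ 117.2500.


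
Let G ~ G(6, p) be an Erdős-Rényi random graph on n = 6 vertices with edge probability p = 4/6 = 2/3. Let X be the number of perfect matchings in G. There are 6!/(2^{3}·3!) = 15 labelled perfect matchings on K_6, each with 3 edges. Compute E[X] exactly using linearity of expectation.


K_6 has 6!/(2^{3}·3!) = 15 labelled perfect matchings.
For each such perfect matching H, let X_H = 1 if all 3 edges of H are present in G. Then P[X_H = 1] = p^{3} = (2/3)^{3} = 8/27.
Summing the indicators: E[X] = Σ_H E[X_H] = 15 · p^{3} = 15 · 8/27 = 40/9.
Numerically: E[X] ≈ 4.44444.

E[X] = 15 · (2/3)^{3} = 40/9 ≈ 4.44444.


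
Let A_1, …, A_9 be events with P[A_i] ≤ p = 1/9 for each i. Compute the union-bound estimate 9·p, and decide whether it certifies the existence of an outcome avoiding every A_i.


Union bound: P[∪_{i=1}^{9} A_i] ≤ Σ_i P[A_i] ≤ 9·p = 9·(1/9) = 1.
Numerically: 1 ≈ 1.0000.
Is 1 < 1? NO.
Since the bound 1 is ≥ 1, the union bound is uninformative here; it does NOT by itself certify existence.

9·p = 1 ≈ 1.0000; existence NOT certified by the union bound.


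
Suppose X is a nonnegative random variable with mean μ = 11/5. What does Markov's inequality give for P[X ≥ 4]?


μ = E[X] = 11/5, a = 4.
Markov: P[X ≥ 4] ≤ μ/a = (11/5)/4 = 11/20.
Numerically: ≈ 0.550.
(Since a = 4 > μ = 2.200, the bound 11/20 is < 1 and informative.)

P[X ≥ 4] ≤ 11/20 ≈ 0.550.


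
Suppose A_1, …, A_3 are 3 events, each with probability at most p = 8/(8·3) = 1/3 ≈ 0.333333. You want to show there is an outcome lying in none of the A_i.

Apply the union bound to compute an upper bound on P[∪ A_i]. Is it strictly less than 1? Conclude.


Union bound: P[∪_{i=1}^{3} A_i] ≤ Σ_i P[A_i] ≤ 3·p = 3·(1/3) = 1.
Numerically: 1 ≈ 1.000000.
Is 1 < 1? NO.
Since the bound 1 is ≥ 1, the union bound is uninformative here; it does NOT by itself certify existence.

3·p = 1 ≈ 1.000000; existence NOT certified by the union bound.


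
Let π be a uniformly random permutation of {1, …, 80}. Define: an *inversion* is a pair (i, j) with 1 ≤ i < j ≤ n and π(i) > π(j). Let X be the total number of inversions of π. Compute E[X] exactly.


Write X = Σ X_I over the C(80, 2) = 3160 pairs i < j, with X_I the indicator of one inversion.
There are 3160 indicators.
For each fixed pair i < j, the values π(i) and π(j) are two distinct elements of {1, …, 80} in uniformly random order; by symmetry P[π(i) > π(j)] = 1/2.
By linearity: E[X] = 3160 · (1/2) = C(80, 2) · (1/2) = 3160/2 = 1580 ≈ 1580.000000.

E[X] = 1580 = 1580.000000.


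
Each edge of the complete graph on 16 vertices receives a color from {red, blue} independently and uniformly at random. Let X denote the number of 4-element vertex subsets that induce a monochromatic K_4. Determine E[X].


Let X = Σ_S X_S over the C(16, 4) = 1820 subsets S of size 4, where X_S = 1 if the K_4 on S is monochromatic.
For a fixed S, the K_4 on S has C(4, 2) = 6 edges. P[all 6 edges red] = (1/2)^6, and likewise for blue, so P[monochromatic] = 2·(1/2)^6 = 2^{1 − 6} = 1/32.
By linearity: E[X] = C(16, 4) · 2^{1 − 6} = 1820 · 1/32 = 455/8.
Numerically: E[X] ≈ 56.87500.

E[X] = C(16,4)·2^(1−C(4,2)) = 455/8 ≈ 56.87500.


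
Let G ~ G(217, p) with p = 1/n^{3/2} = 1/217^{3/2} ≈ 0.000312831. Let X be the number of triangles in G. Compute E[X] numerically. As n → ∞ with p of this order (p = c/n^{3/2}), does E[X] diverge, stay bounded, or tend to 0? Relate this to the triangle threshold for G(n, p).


Number of potential triangles: C(217, 3) = 1679580.
Each occurs with probability p³ ≈ (0.000312831)³ ≈ 3.06147839e-11.
By linearity: E[X] = C(217, 3)·p³ ≈ 1679580 · 3.06147839e-11 ≈ 0.000051.
Since α = 3/2 > 1, p = c/n^{3/2} = o(1/n) is below the triangle threshold p ~ 1/n. Asymptotically E[X] ~ (c³/6)·n^{3(1−α)} = (1³/6)·n^{-1.5} → 0, so by Markov's inequality G has no triangles w.h.p.

E[X] ≈ 0.000051; in regime p = Θ(1/n^{3/2}) E[X] tends to 0 (below the triangle threshold p ~ 1/n).


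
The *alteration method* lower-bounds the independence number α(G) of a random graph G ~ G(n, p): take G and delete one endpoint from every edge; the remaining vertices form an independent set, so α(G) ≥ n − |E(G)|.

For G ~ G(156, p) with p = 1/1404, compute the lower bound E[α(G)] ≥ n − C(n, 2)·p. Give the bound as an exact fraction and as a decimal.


E[|E(G)|] = C(156, 2)·p = 12090 · (1/1404) = 155/18.
E[α(G)] ≥ n − E[|E(G)|] = 156 − 155/18 = 2653/18.
Numerically: ≈ 147.38889.
(This is only a lower bound; the true E[α(G)] may be larger.)

E[α(G)] ≥ 2653/18 ≈ 147.38889.


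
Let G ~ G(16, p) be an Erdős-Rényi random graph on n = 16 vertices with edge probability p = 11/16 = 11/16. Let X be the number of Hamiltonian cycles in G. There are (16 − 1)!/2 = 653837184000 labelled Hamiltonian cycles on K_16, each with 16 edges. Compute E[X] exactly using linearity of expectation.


K_16 has (16 − 1)!/2 = 653837184000 labelled Hamiltonian cycles.
For each such Hamiltonian cycle H, let X_H = 1 if all 16 edges of H are present in G. Then P[X_H = 1] = p^{16} = (11/16)^{16} = 45949729863572161/18446744073709551616.
Summing the indicators: E[X] = Σ_H E[X_H] = 653837184000 · p^{16} = 653837184000 · 45949729863572161/18446744073709551616 = 29339494120662818290072875/18014398509481984.
Numerically: E[X] ≈ 1.6287e+09.

E[X] = 653837184000 · (11/16)^{16} = 29339494120662818290072875/18014398509481984 ≈ 1.6287e+09.


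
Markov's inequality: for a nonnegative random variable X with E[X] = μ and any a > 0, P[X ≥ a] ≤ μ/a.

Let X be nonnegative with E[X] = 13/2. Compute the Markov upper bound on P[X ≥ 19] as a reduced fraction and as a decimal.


μ = E[X] = 13/2, a = 19.
Markov: P[X ≥ 19] ≤ μ/a = (13/2)/19 = 13/38.
Numerically: ≈ 0.3421.
(Since a = 19 > μ = 6.5000, the bound 13/38 is < 1 and informative.)

P[X ≥ 19] ≤ 13/38 ≈ 0.3421.


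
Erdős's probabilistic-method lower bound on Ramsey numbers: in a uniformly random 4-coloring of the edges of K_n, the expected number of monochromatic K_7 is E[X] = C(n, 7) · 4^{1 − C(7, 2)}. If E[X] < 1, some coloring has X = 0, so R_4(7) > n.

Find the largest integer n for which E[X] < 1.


We need C(n, 7) · 4^{1 − 21} < 1, i.e. C(n, 7) < 4^{21 − 1} = 1099511627776.
Check values of n near the boundary:
  n = 178: C(178, 7) = 996867063280; 996867063280 < 1099511627776? YES
  n = 179: C(179, 7) = 1037437234460; 1037437234460 < 1099511627776? YES
  n = 180: C(180, 7) = 1079414463600; 1079414463600 < 1099511627776? YES
  n = 181: C(181, 7) = 1122839183400; 1122839183400 < 1099511627776? NO
The largest n with C(n, 7) < 1099511627776 is n = 180 (where E[X] = 67463403975/68719476736 ≈ 0.9817217). Hence R_4(7) > 180, i.e. R_4(7) ≥ 181.

Largest n = 180; hence R_4(7) > 180.


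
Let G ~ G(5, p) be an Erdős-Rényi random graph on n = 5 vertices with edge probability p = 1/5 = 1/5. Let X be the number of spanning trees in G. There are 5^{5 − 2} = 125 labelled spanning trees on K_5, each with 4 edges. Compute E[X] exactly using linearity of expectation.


K_5 has 5^{5 − 2} = 125 labelled spanning trees.
For each such spanning tree H, let X_H = 1 if all 4 edges of H are present in G. Then P[X_H = 1] = p^{4} = (1/5)^{4} = 1/625.
By linearity of expectation: E[X] = Σ_H E[X_H] = 125 · p^{4} = 125 · 1/625 = 1/5.
Numerically: E[X] ≈ 0.2.

E[X] = 125 · (1/5)^{4} = 1/5 ≈ 0.2.


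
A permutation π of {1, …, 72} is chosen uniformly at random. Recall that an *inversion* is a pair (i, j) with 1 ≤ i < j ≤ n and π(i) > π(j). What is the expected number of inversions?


Write X = Σ X_I over the C(72, 2) = 2556 pairs i < j, with X_I the indicator of one inversion.
There are 2556 indicators.
For each fixed pair i < j, the values π(i) and π(j) are two distinct elements of {1, …, 72} in uniformly random order; by symmetry P[π(i) > π(j)] = 1/2.
By linearity: E[X] = 2556 · (1/2) = C(72, 2) · (1/2) = 2556/2 = 1278 ≈ 1278.000000.

E[X] = 1278 = 1278.000000.


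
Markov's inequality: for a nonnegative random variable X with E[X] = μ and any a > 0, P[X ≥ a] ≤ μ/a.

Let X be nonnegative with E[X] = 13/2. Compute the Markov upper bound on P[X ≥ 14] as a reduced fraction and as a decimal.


μ = E[X] = 13/2, a = 14.
Markov: P[X ≥ 14] ≤ μ/a = (13/2)/14 = 13/28.
Numerically: ≈ 0.46429.
(Since a = 14 > μ = 6.50000, the bound 13/28 is < 1 and informative.)

P[X ≥ 14] ≤ 13/28 ≈ 0.46429.


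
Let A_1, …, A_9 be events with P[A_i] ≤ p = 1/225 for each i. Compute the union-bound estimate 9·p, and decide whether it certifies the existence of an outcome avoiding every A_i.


Union bound: P[∪_{i=1}^{9} A_i] ≤ Σ_i P[A_i] ≤ 9·p = 9·(1/225) = 1/25.
Numerically: 1/25 ≈ 0.040.
Is 1/25 < 1? YES.
Since P[∪ A_i] ≤ 1/25 < 1, the complement has P[∩ A_i^c] ≥ 1 − 1/25 = 24/25 > 0, so some outcome avoids every A_i.

9·p = 1/25 ≈ 0.040; existence CERTIFIED by the union bound.


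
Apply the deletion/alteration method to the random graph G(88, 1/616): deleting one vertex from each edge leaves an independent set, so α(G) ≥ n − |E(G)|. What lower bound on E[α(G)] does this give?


E[|E(G)|] = C(88, 2)·p = 3828 · (1/616) = 87/14.
E[α(G)] ≥ n − E[|E(G)|] = 88 − 87/14 = 1145/14.
Numerically: ≈ 81.78571.
(This is only a lower bound; the true E[α(G)] may be larger.)

E[α(G)] ≥ 1145/14 ≈ 81.78571.


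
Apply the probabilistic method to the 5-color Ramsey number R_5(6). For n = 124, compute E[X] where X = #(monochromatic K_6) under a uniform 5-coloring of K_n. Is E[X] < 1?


E[X] = C(124, 6) · 5^{1 − 15} = 4465475476 · 5^{−14} = 4465475476/6103515625.
As a reduced fraction: E[X] = 4465475476/6103515625 ≈ 0.7316.
Is E[X] < 1? YES.
Since E[X] < 1, there exists a 5-coloring of K_{124} with no monochromatic K_6; hence R_5(6) > 124.

E[X] = 4465475476/6103515625 ≈ 0.7316; E[X] < 1, so R_5(6) > 124.


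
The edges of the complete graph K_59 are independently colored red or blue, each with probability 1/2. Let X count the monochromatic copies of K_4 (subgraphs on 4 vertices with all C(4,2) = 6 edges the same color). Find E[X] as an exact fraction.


Let X = Σ_S X_S over the C(59, 4) = 455126 subsets S of size 4, where X_S = 1 if the K_4 on S is monochromatic.
For a fixed S, the K_4 on S has C(4, 2) = 6 edges. P[all 6 edges red] = (1/2)^6, and likewise for blue, so P[monochromatic] = 2·(1/2)^6 = 2^{1 − 6} = 1/32.
By linearity of expectation: E[X] = C(59, 4) · 2^{1 − 6} = 455126 · 1/32 = 227563/16.
Numerically: E[X] ≈ 14222.688.

E[X] = C(59,4)·2^(1−C(4,2)) = 227563/16 ≈ 14222.688.


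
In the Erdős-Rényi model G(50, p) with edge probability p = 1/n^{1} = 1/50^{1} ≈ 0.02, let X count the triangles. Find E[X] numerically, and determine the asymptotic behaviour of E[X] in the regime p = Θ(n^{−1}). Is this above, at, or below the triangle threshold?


Number of potential triangles: C(50, 3) = 19600.
Each occurs with probability p³ ≈ (0.02)³ ≈ 8.00000e-06.
By linearity: E[X] = C(50, 3)·p³ ≈ 19600 · 8.00000e-06 ≈ 0.157.
Here α = 1, so p = 1/n is exactly at the triangle threshold p ~ 1/n. Asymptotically E[X] → c³/6 = 1³/6 = 1/6 ≈ 0.167, a bounded constant. In this regime the triangle count is asymptotically Poisson(c³/6).

E[X] ≈ 0.157; in regime p = Θ(1/n^{1}) E[X] stays bounded (at the triangle threshold p ~ 1/n).


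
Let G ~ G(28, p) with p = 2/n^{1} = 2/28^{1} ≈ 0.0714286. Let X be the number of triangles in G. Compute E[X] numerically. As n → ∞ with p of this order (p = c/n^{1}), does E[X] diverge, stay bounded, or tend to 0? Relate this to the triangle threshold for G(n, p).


Number of potential triangles: C(28, 3) = 3276.
Each occurs with probability p³ ≈ (0.0714286)³ ≈ 3.64431487e-04.
By linearity: E[X] = C(28, 3)·p³ ≈ 3276 · 3.64431487e-04 ≈ 1.193878.
Here α = 1, so p = 2/n is exactly at the triangle threshold p ~ 1/n. Asymptotically E[X] → c³/6 = 2³/6 = 4/3 ≈ 1.333333, a bounded constant. In this regime the triangle count is asymptotically Poisson(c³/6).

E[X] ≈ 1.193878; in regime p = Θ(1/n^{1}) E[X] stays bounded (at the triangle threshold p ~ 1/n).


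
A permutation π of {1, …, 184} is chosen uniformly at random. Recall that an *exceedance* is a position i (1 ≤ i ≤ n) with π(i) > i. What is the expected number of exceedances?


Write X = Σ_{i=1}^{184} X_i, where X_i = 1_{π(i) > i}.
For each fixed i, π(i) is uniform over {1, …, 184} (marginal of a uniform permutation), so P[π(i) > i] = (n − i)/n. Summing: Σ_{i=1}^{184} (n − i)/n = (0 + 1 + … + 183)/184 = 184(184 − 1)/(2·184) = (184 − 1)/2.
Hence E[X] = Σ_{i=1}^{184} (184 − i)/184 = 183/2 ≈ 91.500.

E[X] = 183/2 = 91.500.


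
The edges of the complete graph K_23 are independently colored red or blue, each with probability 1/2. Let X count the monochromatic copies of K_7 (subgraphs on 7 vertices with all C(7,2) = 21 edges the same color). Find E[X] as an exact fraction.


Let X = Σ_S X_S over the C(23, 7) = 245157 subsets S of size 7, where X_S = 1 if the K_7 on S is monochromatic.
For a fixed S, the K_7 on S has C(7, 2) = 21 edges. P[all 21 edges red] = (1/2)^21, and likewise for blue, so P[monochromatic] = 2·(1/2)^21 = 2^{1 − 21} = 1/1048576.
By linearity of expectation: E[X] = C(23, 7) · 2^{1 − 21} = 245157 · 1/1048576 = 245157/1048576.
Numerically: E[X] ≈ 0.233800.

E[X] = C(23,7)·2^(1−C(7,2)) = 245157/1048576 ≈ 0.233800.


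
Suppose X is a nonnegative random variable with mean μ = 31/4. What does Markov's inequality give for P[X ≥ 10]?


μ = E[X] = 31/4, a = 10.
Markov: P[X ≥ 10] ≤ μ/a = (31/4)/10 = 31/40.
Numerically: ≈ 0.77500.
(Since a = 10 > μ = 7.75000, the bound 31/40 is < 1 and informative.)

P[X ≥ 10] ≤ 31/40 ≈ 0.77500.


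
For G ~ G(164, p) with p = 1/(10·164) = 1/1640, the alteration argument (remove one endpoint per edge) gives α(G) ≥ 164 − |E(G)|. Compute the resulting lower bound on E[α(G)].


E[|E(G)|] = C(164, 2)·p = 13366 · (1/1640) = 163/20.
E[α(G)] ≥ n − E[|E(G)|] = 164 − 163/20 = 3117/20.
Numerically: ≈ 155.850.
(This is only a lower bound; the true E[α(G)] may be larger.)

E[α(G)] ≥ 3117/20 ≈ 155.850.


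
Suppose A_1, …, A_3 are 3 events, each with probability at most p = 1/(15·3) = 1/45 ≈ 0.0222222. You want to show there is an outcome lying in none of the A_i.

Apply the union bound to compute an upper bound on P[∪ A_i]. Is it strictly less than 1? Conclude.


Union bound: P[∪_{i=1}^{3} A_i] ≤ Σ_i P[A_i] ≤ 3·p = 3·(1/45) = 1/15.
Numerically: 1/15 ≈ 0.0666667.
Is 1/15 < 1? YES.
Since P[∪ A_i] ≤ 1/15 < 1, the complement has P[∩ A_i^c] ≥ 1 − 1/15 = 14/15 > 0, so some outcome avoids every A_i.

3·p = 1/15 ≈ 0.0666667; existence CERTIFIED by the union bound.


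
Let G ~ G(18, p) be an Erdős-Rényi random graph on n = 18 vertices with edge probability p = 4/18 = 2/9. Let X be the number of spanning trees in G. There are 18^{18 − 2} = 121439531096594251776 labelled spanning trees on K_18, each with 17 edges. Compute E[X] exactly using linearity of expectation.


K_18 has 18^{18 − 2} = 121439531096594251776 labelled spanning trees.
For each such spanning tree H, let X_H = 1 if all 17 edges of H are present in G. Then P[X_H = 1] = p^{17} = (2/9)^{17} = 131072/16677181699666569.
By linearity: E[X] = Σ_H E[X_H] = 121439531096594251776 · p^{17} = 121439531096594251776 · 131072/16677181699666569 = 8589934592/9.
Numerically: E[X] ≈ 9.544e+08.

E[X] = 121439531096594251776 · (2/9)^{17} = 8589934592/9 ≈ 9.544e+08.


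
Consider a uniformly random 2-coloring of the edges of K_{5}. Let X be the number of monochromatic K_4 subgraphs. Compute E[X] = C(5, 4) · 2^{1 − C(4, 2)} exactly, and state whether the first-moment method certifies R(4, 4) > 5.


E[X] = C(5, 4) · 2^{1 − 6} = 5 · 2^{−5} = 5/32.
As a reduced fraction: E[X] = 5/32 ≈ 0.156250.
Is E[X] < 1? YES.
Since E[X] < 1, there exists a 2-coloring of K_{5} with no monochromatic K_4; hence R(4, 4) > 5.

E[X] = 5/32 ≈ 0.156250; E[X] < 1, so R(4, 4) > 5.


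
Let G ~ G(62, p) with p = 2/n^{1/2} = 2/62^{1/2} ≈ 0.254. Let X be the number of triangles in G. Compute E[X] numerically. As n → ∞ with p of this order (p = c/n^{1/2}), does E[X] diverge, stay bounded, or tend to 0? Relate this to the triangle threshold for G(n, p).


Number of potential triangles: C(62, 3) = 37820.
Each occurs with probability p³ ≈ (0.254)³ ≈ 1.63871e-02.
By linearity: E[X] = C(62, 3)·p³ ≈ 37820 · 1.63871e-02 ≈ 619.761.
Since α = 1/2 < 1, p = c/n^{1/2} ≫ 1/n is above the triangle threshold p ~ 1/n. Asymptotically E[X] ~ (c³/6)·n^{3(1−α)} = (2³/6)·n^{1.5} → ∞; triangles are abundant w.h.p.

E[X] ≈ 619.761; in regime p = Θ(1/n^{1/2}) E[X] diverges (above the triangle threshold p ~ 1/n).


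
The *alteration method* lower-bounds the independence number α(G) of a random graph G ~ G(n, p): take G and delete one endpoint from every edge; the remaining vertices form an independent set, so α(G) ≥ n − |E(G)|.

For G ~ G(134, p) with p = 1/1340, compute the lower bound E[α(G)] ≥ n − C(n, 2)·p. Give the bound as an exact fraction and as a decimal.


E[|E(G)|] = C(134, 2)·p = 8911 · (1/1340) = 133/20.
E[α(G)] ≥ n − E[|E(G)|] = 134 − 133/20 = 2547/20.
Numerically: ≈ 127.350.
(This is only a lower bound; the true E[α(G)] may be larger.)

E[α(G)] ≥ 2547/20 ≈ 127.350.


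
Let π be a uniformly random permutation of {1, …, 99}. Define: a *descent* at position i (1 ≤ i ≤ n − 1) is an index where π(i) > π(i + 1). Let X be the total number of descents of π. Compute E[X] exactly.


Write X = Σ X_I over i = 1, …, 98, with X_I the indicator of one descent.
There are 98 indicators.
For each fixed i, the pair (π(i), π(i+1)) is a uniformly random ordered pair of distinct values from {1, …, 99}; by symmetry P[π(i) > π(i+1)] = 1/2.
By linearity: E[X] = 98 · (1/2) = (99 − 1) · (1/2) = 49 ≈ 49.00000.

E[X] = 49 = 49.00000.


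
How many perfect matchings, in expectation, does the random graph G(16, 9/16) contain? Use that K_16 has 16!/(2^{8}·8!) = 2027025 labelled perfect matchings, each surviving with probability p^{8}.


K_16 has 16!/(2^{8}·8!) = 2027025 labelled perfect matchings.
For each such perfect matching H, let X_H = 1 if all 8 edges of H are present in G. Then P[X_H = 1] = p^{8} = (9/16)^{8} = 43046721/4294967296.
By linearity of expectation: E[X] = Σ_H E[X_H] = 2027025 · p^{8} = 2027025 · 43046721/4294967296 = 87256779635025/4294967296.
Numerically: E[X] ≈ 20316.1.

E[X] = 2027025 · (9/16)^{8} = 87256779635025/4294967296 ≈ 20316.1.


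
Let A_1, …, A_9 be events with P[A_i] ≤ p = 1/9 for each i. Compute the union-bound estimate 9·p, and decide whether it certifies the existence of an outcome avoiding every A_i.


Union bound: P[∪_{i=1}^{9} A_i] ≤ Σ_i P[A_i] ≤ 9·p = 9·(1/9) = 1.
Numerically: 1 ≈ 1.000000.
Is 1 < 1? NO.
Since the bound 1 is ≥ 1, the union bound is uninformative here; it does NOT by itself certify existence.

9·p = 1 ≈ 1.000000; existence NOT certified by the union bound.


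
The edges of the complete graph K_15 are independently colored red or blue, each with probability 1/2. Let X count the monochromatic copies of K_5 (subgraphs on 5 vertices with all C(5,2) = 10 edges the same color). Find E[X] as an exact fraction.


Let X = Σ_S X_S over the C(15, 5) = 3003 subsets S of size 5, where X_S = 1 if the K_5 on S is monochromatic.
For a fixed S, the K_5 on S has C(5, 2) = 10 edges. P[all 10 edges red] = (1/2)^10, and likewise for blue, so P[monochromatic] = 2·(1/2)^10 = 2^{1 − 10} = 1/512.
By linearity: E[X] = C(15, 5) · 2^{1 − 10} = 3003 · 1/512 = 3003/512.
Numerically: E[X] ≈ 5.8652.

E[X] = C(15,5)·2^(1−C(5,2)) = 3003/512 ≈ 5.8652.


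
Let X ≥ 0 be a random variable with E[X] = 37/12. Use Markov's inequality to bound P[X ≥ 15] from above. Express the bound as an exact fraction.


μ = E[X] = 37/12, a = 15.
Markov: P[X ≥ 15] ≤ μ/a = (37/12)/15 = 37/180.
Numerically: ≈ 0.206.
(Since a = 15 > μ = 3.083, the bound 37/180 is < 1 and informative.)

P[X ≥ 15] ≤ 37/180 ≈ 0.206.


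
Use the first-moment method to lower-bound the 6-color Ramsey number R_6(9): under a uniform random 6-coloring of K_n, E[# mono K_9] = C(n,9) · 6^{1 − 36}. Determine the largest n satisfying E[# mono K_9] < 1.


We need C(n, 9) · 6^{1 − 36} < 1, i.e. C(n, 9) < 6^{36 − 1} = 1719070799748422591028658176.
Check values of n near the boundary:
  n = 4405: C(4405, 9) = 1706862792900636302463627150; 1706862792900636302463627150 < 1719070799748422591028658176? YES
  n = 4406: C(4406, 9) = 1710356485221788389505285700; 1710356485221788389505285700 < 1719070799748422591028658176? YES
  n = 4407: C(4407, 9) = 1713856532599459170657070050; 1713856532599459170657070050 < 1719070799748422591028658176? YES
  n = 4408: C(4408, 9) = 1717362945146264156457459600; 1717362945146264156457459600 < 1719070799748422591028658176? YES
  n = 4409: C(4409, 9) = 1720875732988608787686577131; 1720875732988608787686577131 < 1719070799748422591028658176? NO
  n = 4410: C(4410, 9) = 1724394906266704102180823710; 1724394906266704102180823710 < 1719070799748422591028658176? NO
  n = 4411: C(4411, 9) = 1727920475134582415883601405; 1727920475134582415883601405 < 1719070799748422591028658176? NO
The largest n with C(n, 9) < 1719070799748422591028658176 is n = 4408 (where E[X] = 35778394690547169926197075/35813974994758803979763712 ≈ 0.9990065). Hence R_6(9) > 4408, i.e. R_6(9) ≥ 4409.

Largest n = 4408; hence R_6(9) > 4408.


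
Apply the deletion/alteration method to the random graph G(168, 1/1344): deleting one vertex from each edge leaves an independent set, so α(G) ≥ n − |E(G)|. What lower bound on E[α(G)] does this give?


E[|E(G)|] = C(168, 2)·p = 14028 · (1/1344) = 167/16.
E[α(G)] ≥ n − E[|E(G)|] = 168 − 167/16 = 2521/16.
Numerically: ≈ 157.562500.
(This is only a lower bound; the true E[α(G)] may be larger.)

E[α(G)] ≥ 2521/16 ≈ 157.562500.


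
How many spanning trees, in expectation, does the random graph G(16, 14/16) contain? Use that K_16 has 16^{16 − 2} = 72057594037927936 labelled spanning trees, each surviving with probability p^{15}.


K_16 has 16^{16 − 2} = 72057594037927936 labelled spanning trees.
For each such spanning tree H, let X_H = 1 if all 15 edges of H are present in G. Then P[X_H = 1] = p^{15} = (7/8)^{15} = 4747561509943/35184372088832.
Summing the indicators: E[X] = Σ_H E[X_H] = 72057594037927936 · p^{15} = 72057594037927936 · 4747561509943/35184372088832 = 9723005972363264.
Numerically: E[X] ≈ 9.723e+15.

E[X] = 72057594037927936 · (7/8)^{15} = 9723005972363264 ≈ 9.723e+15.


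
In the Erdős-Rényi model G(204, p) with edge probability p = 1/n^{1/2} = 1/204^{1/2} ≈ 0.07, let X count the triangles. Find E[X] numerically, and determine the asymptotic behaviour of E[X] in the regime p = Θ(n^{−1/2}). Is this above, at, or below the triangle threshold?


Number of potential triangles: C(204, 3) = 1394204.
Each occurs with probability p³ ≈ (0.07)³ ≈ 3.43206e-04.
By linearity: E[X] = C(204, 3)·p³ ≈ 1394204 · 3.43206e-04 ≈ 478.499.
Since α = 1/2 < 1, p = c/n^{1/2} ≫ 1/n is above the triangle threshold p ~ 1/n. Asymptotically E[X] ~ (c³/6)·n^{3(1−α)} = (1³/6)·n^{1.5} → ∞; triangles are abundant w.h.p.

E[X] ≈ 478.499; in regime p = Θ(1/n^{1/2}) E[X] diverges (above the triangle threshold p ~ 1/n).
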